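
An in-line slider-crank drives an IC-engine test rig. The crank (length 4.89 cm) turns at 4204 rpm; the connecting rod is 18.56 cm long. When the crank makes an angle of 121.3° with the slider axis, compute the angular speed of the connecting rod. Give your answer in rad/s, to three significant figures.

61.8

ω = 440.2 rad/s (converted from 4204 rpm).
The rod makes angle φ with the slider axis where L sinφ = r sinθ; differentiating, L cosφ·φ̇ = r ω cosθ.
L cosφ = √(L² − r² sin²θ) = 0.18084 m.
|ω_rod| = r ω |cosθ| / √(L² − r² sin²θ) = 0.0489·440.2·0.51952/0.18084 = 61.847 rad/s.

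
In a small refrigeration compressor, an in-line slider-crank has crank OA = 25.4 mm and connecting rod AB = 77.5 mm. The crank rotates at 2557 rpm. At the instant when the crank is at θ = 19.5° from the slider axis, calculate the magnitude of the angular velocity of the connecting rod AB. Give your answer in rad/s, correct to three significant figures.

83.2

ω = 267.8 rad/s (converted from 2557 rpm).
The rod makes angle φ with the slider axis where L sinφ = r sinθ; differentiating, L cosφ·φ̇ = r ω cosθ.
L cosφ = √(L² − r² sin²θ) = 0.077035 m.
|ω_rod| = r ω |cosθ| / √(L² − r² sin²θ) = 0.0254·267.8·0.94264/0.077035 = 83.225 rad/s.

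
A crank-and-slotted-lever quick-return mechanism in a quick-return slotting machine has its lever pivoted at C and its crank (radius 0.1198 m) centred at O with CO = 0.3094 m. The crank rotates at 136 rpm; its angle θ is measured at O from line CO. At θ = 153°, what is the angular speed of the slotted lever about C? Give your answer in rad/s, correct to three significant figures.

ω = 14.24 rad/s (from 136 rpm).
Crank pin A relative to C: A = (d + r cosθ, r sinθ); lever angle φ = atan2(r sinθ, d + r cosθ).
Differentiating tanφ: φ̇ = rω(d cosθ + r)/(d² + r² + 2dr cosθ).
d² + r² + 2dr cosθ = |CA|² = 0.0440281 m²;  d cosθ + r = -0.15588 m.
|ω_lever| = |0.1198·14.24·-0.15588| / 0.0440281 = 6.0406 rad/s.

6.04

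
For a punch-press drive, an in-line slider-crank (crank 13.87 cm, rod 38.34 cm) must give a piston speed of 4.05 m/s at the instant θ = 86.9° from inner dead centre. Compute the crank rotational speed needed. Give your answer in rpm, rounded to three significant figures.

274

For an in-line slider-crank, |v_piston| = rω|sinθ|·[1 + r cosθ/√(L² − r² sin²θ)].
With r = 0.1387 m, L = 0.3834 m, θ = 86.9°: the bracketed kinematic factor |dx/dθ| = 0.1414 m.
ω = v/|dx/dθ| = 4.05/0.1414 = 28.642 rad/s.
N = 60ω/(2π) = 273.51 rpm.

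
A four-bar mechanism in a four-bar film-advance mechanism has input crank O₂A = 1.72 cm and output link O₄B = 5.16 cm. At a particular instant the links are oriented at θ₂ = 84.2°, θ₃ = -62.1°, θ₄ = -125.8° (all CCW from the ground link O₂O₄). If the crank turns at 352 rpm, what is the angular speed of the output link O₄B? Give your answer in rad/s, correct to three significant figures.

ω₂ = 36.86 rad/s (from 352 rpm).
Differentiating the loop-closure r₂e^{iθ₂}+r₃e^{iθ₃}=r₁+r₄e^{iθ₄} gives r₂ω₂e^{iθ₂}+r₃ω₃e^{iθ₃}=r₄ω₄e^{iθ₄}.
Eliminating the other unknown: ω₄ = r₂ω₂ sin(θ₂−θ₃) / [r₄ sin(θ₄−θ₃)].
Numerator sine = +0.55484; denominator sine = -0.89649.
Result = 0.0172·36.86·(+0.55484) / (0.0516·(-0.89649)) = -7.6046 rad/s; magnitude 7.6046 rad/s.

7.60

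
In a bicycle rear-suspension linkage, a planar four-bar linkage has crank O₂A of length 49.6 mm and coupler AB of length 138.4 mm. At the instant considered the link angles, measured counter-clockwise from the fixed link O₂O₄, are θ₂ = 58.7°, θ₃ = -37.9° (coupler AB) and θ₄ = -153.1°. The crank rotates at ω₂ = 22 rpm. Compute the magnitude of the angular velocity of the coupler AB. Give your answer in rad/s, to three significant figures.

0.481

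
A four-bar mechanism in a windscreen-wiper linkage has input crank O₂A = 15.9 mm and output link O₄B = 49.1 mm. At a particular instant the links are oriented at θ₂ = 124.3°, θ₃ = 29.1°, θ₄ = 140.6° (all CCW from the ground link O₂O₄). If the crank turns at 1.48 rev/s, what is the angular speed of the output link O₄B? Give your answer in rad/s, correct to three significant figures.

ω₂ = 9.299 rad/s (from 1.48 rev/s).
Differentiating the loop-closure r₂e^{iθ₂}+r₃e^{iθ₃}=r₁+r₄e^{iθ₄} gives r₂ω₂e^{iθ₂}+r₃ω₃e^{iθ₃}=r₄ω₄e^{iθ₄}.
Eliminating the other unknown: ω₄ = r₂ω₂ sin(θ₂−θ₃) / [r₄ sin(θ₄−θ₃)].
Numerator sine = +0.99588; denominator sine = +0.93042.
Result = 0.0159·9.299·(+0.99588) / (0.0491·(+0.93042)) = +3.2232 rad/s; magnitude 3.2232 rad/s.

3.22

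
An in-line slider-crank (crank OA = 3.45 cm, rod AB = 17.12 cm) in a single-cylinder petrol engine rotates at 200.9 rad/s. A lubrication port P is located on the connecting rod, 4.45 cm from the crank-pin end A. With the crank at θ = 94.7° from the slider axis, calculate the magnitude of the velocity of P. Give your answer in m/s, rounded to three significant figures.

ω = 200.9 rad/s.  Crank-pin speed |V_A| = rω = 6.9311 m/s, perpendicular to OA.
Rod angle: sinφ = −(r/L) sinθ ⇒ φ = -11.586°; ω_rod = −rω cosθ/√(L²−r²sin²θ) = +3.3863 rad/s.
V_P = V_A + ω_rod × AP, with AP = 0.0445 m along the rod.
Components: V_Px = −rω sinθ − a·ω_rod·sinφ = -6.8775 m/s;  V_Py = rω cosθ + a·ω_rod·cosφ = -0.4203 m/s.
|V_P| = √(V_Px² + V_Py²) = 6.8903 m/s.

6.89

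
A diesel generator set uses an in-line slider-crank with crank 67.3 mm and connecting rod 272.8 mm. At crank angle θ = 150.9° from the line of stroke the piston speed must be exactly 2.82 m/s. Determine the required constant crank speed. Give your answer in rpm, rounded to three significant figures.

For an in-line slider-crank, |v_piston| = rω|sinθ|·[1 + r cosθ/√(L² − r² sin²θ)].
With r = 0.0673 m, L = 0.2728 m, θ = 150.9°: the bracketed kinematic factor |dx/dθ| = 0.025624 m.
ω = v/|dx/dθ| = 2.82/0.025624 = 110.05 rad/s.
N = 60ω/(2π) = 1050.9 rpm.

1050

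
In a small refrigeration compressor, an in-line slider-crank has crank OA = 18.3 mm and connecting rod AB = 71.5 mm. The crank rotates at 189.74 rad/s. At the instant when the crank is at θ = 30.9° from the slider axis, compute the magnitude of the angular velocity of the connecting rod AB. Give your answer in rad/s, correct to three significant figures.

42.0

ω = 189.7 rad/s
The rod makes angle φ with the slider axis where L sinφ = r sinθ; differentiating, L cosφ·φ̇ = r ω cosθ.
L cosφ = √(L² − r² sin²θ) = 0.07088 m.
|ω_rod| = r ω |cosθ| / √(L² − r² sin²θ) = 0.0183·189.7·0.85806/0.07088 = 42.035 rad/s.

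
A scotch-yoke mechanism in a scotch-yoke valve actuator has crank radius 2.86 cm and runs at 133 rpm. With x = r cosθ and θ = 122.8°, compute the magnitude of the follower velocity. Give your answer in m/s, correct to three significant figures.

0.335

ω = 13.93 rad/s (from 133 rpm).
x = r cosθ ⇒ ẋ = −rω sinθ.
|v| = rω|sinθ| = 0.0286·13.93·|sin 122.8°| = 0.33483 m/s.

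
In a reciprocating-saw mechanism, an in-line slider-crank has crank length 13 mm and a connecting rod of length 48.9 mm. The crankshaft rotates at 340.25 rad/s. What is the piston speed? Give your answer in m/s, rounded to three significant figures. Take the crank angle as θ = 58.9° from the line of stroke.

4.32

ω = 340.2 rad/s
For an in-line slider-crank, x = r cosθ + √(L² − r² sin²θ), so v = −rω sinθ·[1 + r cosθ/√(L² − r² sin²θ)].
With r = 0.013 m, L = 0.0489 m, θ = 58.9°: √(L² − r² sin²θ) = 0.047616 m.
v = −0.013·340.2·0.85627·[1 + 0.013·0.51653/0.047616] = -4.3216 m/s.
|v| = 4.3216 m/s.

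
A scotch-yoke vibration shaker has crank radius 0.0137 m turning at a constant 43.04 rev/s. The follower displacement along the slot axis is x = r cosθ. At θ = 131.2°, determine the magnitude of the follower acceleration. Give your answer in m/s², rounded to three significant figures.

660

ω = 270.4 rad/s (from 43.04 rev/s).
x = r cosθ ⇒ ẍ = −rω² cosθ (ω constant).
|a| = rω²|cosθ| = 0.0137·(270.4)²·|cos 131.2°| = 659.94 m/s².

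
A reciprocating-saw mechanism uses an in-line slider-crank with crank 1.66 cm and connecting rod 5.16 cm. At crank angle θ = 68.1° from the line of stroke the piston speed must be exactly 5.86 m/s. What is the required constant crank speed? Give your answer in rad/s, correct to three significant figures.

For an in-line slider-crank, |v_piston| = rω|sinθ|·[1 + r cosθ/√(L² − r² sin²θ)].
With r = 0.0166 m, L = 0.0516 m, θ = 68.1°: the bracketed kinematic factor |dx/dθ| = 0.017338 m.
ω = v/|dx/dθ| = 5.86/0.017338 = 337.98 rad/s.

338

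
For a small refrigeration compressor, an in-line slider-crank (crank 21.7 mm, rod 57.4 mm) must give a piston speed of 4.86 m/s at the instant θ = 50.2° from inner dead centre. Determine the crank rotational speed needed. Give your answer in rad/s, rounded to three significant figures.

For an in-line slider-crank, |v_piston| = rω|sinθ|·[1 + r cosθ/√(L² − r² sin²θ)].
With r = 0.0217 m, L = 0.0574 m, θ = 50.2°: the bracketed kinematic factor |dx/dθ| = 0.020888 m.
ω = v/|dx/dθ| = 4.86/0.020888 = 232.67 rad/s.

233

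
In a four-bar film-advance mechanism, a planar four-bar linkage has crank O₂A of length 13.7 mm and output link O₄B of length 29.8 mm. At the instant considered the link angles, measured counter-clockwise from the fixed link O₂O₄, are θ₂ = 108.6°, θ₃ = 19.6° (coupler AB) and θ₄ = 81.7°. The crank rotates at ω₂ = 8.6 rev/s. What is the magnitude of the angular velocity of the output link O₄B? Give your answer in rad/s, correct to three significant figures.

ω₂ = 54.04 rad/s (from 8.6 rev/s).
Differentiating the loop-closure r₂e^{iθ₂}+r₃e^{iθ₃}=r₁+r₄e^{iθ₄} gives r₂ω₂e^{iθ₂}+r₃ω₃e^{iθ₃}=r₄ω₄e^{iθ₄}.
Eliminating the other unknown: ω₄ = r₂ω₂ sin(θ₂−θ₃) / [r₄ sin(θ₄−θ₃)].
Numerator sine = +0.99985; denominator sine = +0.88377.
Result = 0.0137·54.04·(+0.99985) / (0.0298·(+0.88377)) = +28.105 rad/s; magnitude 28.105 rad/s.

28.1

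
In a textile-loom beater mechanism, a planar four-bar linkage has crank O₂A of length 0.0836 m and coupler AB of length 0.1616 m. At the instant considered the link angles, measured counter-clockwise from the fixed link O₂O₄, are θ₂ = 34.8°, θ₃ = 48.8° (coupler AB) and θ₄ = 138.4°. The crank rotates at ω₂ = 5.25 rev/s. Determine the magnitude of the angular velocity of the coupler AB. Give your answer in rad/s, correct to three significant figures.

ω₂ = 32.99 rad/s (from 5.25 rev/s).
Differentiating the loop-closure r₂e^{iθ₂}+r₃e^{iθ₃}=r₁+r₄e^{iθ₄} gives r₂ω₂e^{iθ₂}+r₃ω₃e^{iθ₃}=r₄ω₄e^{iθ₄}.
Eliminating the other unknown: ω₃ = r₂ω₂ sin(θ₄−θ₂) / [r₃ sin(θ₃−θ₄)].
Numerator sine = +0.97196; denominator sine = -0.99998.
Result = 0.0836·32.99·(+0.97196) / (0.1616·(-0.99998)) = -16.587 rad/s; magnitude 16.587 rad/s.

16.6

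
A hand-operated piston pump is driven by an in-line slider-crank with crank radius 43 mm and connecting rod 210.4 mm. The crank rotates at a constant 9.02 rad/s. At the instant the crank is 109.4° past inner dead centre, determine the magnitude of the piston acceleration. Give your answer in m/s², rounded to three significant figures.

ω = 9.02 rad/s
x(θ) = r cosθ + √(L² − r² sin²θ); with ω constant, a = ω²·d²x/dθ².
d²x/dθ² = −r cosθ − r²(cos2θ)/√u − r⁴ sin²2θ/(4u^{3/2}),  u = L² − r² sin²θ = 0.0426232 m².
Substituting r = 0.043 m, L = 0.2104 m, θ = 109.4°: d²x/dθ² = +0.021225 m.
a = ω²·d²x/dθ² = (9.02)²·(+0.021225) = +1.7268 m/s²;  |a| = 1.7268 m/s².

1.73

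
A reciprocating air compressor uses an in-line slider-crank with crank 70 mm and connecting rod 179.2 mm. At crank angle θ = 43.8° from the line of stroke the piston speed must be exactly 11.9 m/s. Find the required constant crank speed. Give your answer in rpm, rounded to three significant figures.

For an in-line slider-crank, |v_piston| = rω|sinθ|·[1 + r cosθ/√(L² − r² sin²θ)].
With r = 0.07 m, L = 0.1792 m, θ = 43.8°: the bracketed kinematic factor |dx/dθ| = 0.062638 m.
ω = v/|dx/dθ| = 11.9/0.062638 = 189.98 rad/s.
N = 60ω/(2π) = 1814.2 rpm.

1810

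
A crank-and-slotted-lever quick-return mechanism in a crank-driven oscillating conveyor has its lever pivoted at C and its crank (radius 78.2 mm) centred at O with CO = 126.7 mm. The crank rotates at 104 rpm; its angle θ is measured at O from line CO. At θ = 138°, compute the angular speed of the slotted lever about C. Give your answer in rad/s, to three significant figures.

1.83

ω = 10.89 rad/s (from 104 rpm).
Crank pin A relative to C: A = (d + r cosθ, r sinθ); lever angle φ = atan2(r sinθ, d + r cosθ).
Differentiating tanφ: φ̇ = rω(d cosθ + r)/(d² + r² + 2dr cosθ).
d² + r² + 2dr cosθ = |CA|² = 0.00744206 m²;  d cosθ + r = -0.015956 m.
|ω_lever| = |0.0782·10.89·-0.015956| / 0.00744206 = 1.826 rad/s.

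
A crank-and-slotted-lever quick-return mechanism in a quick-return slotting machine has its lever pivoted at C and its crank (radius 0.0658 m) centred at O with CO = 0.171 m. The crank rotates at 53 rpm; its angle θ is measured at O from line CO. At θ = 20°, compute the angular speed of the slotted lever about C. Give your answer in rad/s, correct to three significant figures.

1.51

ω = 5.55 rad/s (from 53 rpm).
Crank pin A relative to C: A = (d + r cosθ, r sinθ); lever angle φ = atan2(r sinθ, d + r cosθ).
Differentiating tanφ: φ̇ = rω(d cosθ + r)/(d² + r² + 2dr cosθ).
d² + r² + 2dr cosθ = |CA|² = 0.0547171 m²;  d cosθ + r = +0.22649 m.
|ω_lever| = |0.0658·5.55·+0.22649| / 0.0547171 = 1.5117 rad/s.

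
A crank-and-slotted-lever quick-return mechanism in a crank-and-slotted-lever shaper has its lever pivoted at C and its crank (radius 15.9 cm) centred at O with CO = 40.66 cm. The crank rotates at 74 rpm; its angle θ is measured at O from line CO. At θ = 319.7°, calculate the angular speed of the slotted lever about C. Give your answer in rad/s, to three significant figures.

ω = 7.749 rad/s (from 74 rpm).
Crank pin A relative to C: A = (d + r cosθ, r sinθ); lever angle φ = atan2(r sinθ, d + r cosθ).
Differentiating tanφ: φ̇ = rω(d cosθ + r)/(d² + r² + 2dr cosθ).
d² + r² + 2dr cosθ = |CA|² = 0.289217 m²;  d cosθ + r = +0.4691 m.
|ω_lever| = |0.159·7.749·+0.4691| / 0.289217 = 1.9985 rad/s.

2.00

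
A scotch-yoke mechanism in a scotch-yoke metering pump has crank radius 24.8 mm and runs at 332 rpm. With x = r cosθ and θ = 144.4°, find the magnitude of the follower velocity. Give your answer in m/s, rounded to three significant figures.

ω = 34.77 rad/s (from 332 rpm).
x = r cosθ ⇒ ẋ = −rω sinθ.
|v| = rω|sinθ| = 0.0248·34.77·|sin 144.4°| = 0.50192 m/s.

0.502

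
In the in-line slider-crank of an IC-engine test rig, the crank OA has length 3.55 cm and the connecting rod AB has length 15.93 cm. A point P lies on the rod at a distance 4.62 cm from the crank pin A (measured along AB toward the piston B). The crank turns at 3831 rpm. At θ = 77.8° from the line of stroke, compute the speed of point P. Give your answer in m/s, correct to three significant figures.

ω = 401.2 rad/s.  Crank-pin speed |V_A| = rω = 14.242 m/s, perpendicular to OA.
Rod angle: sinφ = −(r/L) sinθ ⇒ φ = -12.581°; ω_rod = −rω cosθ/√(L²−r²sin²θ) = -19.358 rad/s.
V_P = V_A + ω_rod × AP, with AP = 0.0462 m along the rod.
Components: V_Px = −rω sinθ − a·ω_rod·sinφ = -14.115 m/s;  V_Py = rω cosθ + a·ω_rod·cosφ = +2.1368 m/s.
|V_P| = √(V_Px² + V_Py²) = 14.276 m/s.

14.3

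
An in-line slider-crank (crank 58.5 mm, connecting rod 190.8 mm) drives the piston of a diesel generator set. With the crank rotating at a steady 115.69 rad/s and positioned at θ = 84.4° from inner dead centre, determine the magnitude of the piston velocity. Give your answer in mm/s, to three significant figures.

6950

ω = 115.7 rad/s
For an in-line slider-crank, x = r cosθ + √(L² − r² sin²θ), so v = −rω sinθ·[1 + r cosθ/√(L² − r² sin²θ)].
With r = 0.0585 m, L = 0.1908 m, θ = 84.4°: √(L² − r² sin²θ) = 0.1817 m.
v = −0.0585·115.7·0.99523·[1 + 0.0585·0.09758/0.1817] = -6.9472 m/s.
|v| = 6.9472 m/s = 6947.2 mm/s.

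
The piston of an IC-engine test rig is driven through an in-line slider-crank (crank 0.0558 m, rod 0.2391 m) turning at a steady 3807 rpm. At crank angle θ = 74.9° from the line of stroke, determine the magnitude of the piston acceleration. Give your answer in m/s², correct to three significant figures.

482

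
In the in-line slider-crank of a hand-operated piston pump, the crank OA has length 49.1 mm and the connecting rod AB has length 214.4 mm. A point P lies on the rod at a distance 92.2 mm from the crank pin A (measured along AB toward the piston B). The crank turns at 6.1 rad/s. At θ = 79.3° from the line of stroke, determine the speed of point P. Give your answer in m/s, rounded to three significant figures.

0.301

ω = 6.1 rad/s.  Crank-pin speed |V_A| = rω = 0.29951 m/s, perpendicular to OA.
Rod angle: sinφ = −(r/L) sinθ ⇒ φ = -13.005°; ω_rod = −rω cosθ/√(L²−r²sin²θ) = -0.2662 rad/s.
V_P = V_A + ω_rod × AP, with AP = 0.0922 m along the rod.
Components: V_Px = −rω sinθ − a·ω_rod·sinφ = -0.29983 m/s;  V_Py = rω cosθ + a·ω_rod·cosφ = +0.031695 m/s.
|V_P| = √(V_Px² + V_Py²) = 0.3015 m/s.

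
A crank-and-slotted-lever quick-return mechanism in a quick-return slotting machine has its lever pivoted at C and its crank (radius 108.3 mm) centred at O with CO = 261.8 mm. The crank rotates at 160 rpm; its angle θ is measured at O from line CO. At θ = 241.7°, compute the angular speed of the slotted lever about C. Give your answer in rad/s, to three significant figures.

ω = 16.76 rad/s (from 160 rpm).
Crank pin A relative to C: A = (d + r cosθ, r sinθ); lever angle φ = atan2(r sinθ, d + r cosθ).
Differentiating tanφ: φ̇ = rω(d cosθ + r)/(d² + r² + 2dr cosθ).
d² + r² + 2dr cosθ = |CA|² = 0.0533845 m²;  d cosθ + r = -0.015816 m.
|ω_lever| = |0.1083·16.76·-0.015816| / 0.0533845 = 0.53761 rad/s.

0.538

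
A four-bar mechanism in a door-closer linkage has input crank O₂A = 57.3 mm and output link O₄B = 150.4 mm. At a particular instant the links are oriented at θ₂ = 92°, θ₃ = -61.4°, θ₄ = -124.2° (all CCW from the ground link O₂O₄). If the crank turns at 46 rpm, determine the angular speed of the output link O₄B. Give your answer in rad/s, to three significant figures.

0.924

ω₂ = 4.817 rad/s (from 46 rpm).
Differentiating the loop-closure r₂e^{iθ₂}+r₃e^{iθ₃}=r₁+r₄e^{iθ₄} gives r₂ω₂e^{iθ₂}+r₃ω₃e^{iθ₃}=r₄ω₄e^{iθ₄}.
Eliminating the other unknown: ω₄ = r₂ω₂ sin(θ₂−θ₃) / [r₄ sin(θ₄−θ₃)].
Numerator sine = +0.44776; denominator sine = -0.88942.
Result = 0.0573·4.817·(+0.44776) / (0.1504·(-0.88942)) = -0.92392 rad/s; magnitude 0.92392 rad/s.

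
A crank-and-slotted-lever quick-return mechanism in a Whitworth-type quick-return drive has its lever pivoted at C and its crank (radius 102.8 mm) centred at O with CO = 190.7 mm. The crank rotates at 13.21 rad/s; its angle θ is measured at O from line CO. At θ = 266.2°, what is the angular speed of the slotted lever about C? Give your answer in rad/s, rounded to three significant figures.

ω = 13.21 rad/s
Crank pin A relative to C: A = (d + r cosθ, r sinθ); lever angle φ = atan2(r sinθ, d + r cosθ).
Differentiating tanφ: φ̇ = rω(d cosθ + r)/(d² + r² + 2dr cosθ).
d² + r² + 2dr cosθ = |CA|² = 0.0443359 m²;  d cosθ + r = +0.090162 m.
|ω_lever| = |0.1028·13.21·+0.090162| / 0.0443359 = 2.7616 rad/s.

2.76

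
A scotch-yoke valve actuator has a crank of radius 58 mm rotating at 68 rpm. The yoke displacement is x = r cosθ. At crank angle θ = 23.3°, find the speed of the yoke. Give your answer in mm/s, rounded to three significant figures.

ω = 7.121 rad/s (from 68 rpm).
x = r cosθ ⇒ ẋ = −rω sinθ.
|v| = rω|sinθ| = 0.058·7.121·|sin 23.3°| = 0.16337 m/s = 163.37 mm/s.

163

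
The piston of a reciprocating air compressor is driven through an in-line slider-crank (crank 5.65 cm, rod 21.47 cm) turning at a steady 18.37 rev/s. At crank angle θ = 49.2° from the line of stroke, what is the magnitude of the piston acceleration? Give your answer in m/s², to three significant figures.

ω = 2π·18.4 = 115.4 rad/s
x(θ) = r cosθ + √(L² − r² sin²θ); with ω constant, a = ω²·d²x/dθ².
d²x/dθ² = −r cosθ − r²(cos2θ)/√u − r⁴ sin²2θ/(4u^{3/2}),  u = L² − r² sin²θ = 0.0442668 m².
Substituting r = 0.0565 m, L = 0.2147 m, θ = 49.2°: d²x/dθ² = -0.03497 m.
a = ω²·d²x/dθ² = (115.4)²·(-0.03497) = -465.87 m/s²;  |a| = 465.87 m/s².

466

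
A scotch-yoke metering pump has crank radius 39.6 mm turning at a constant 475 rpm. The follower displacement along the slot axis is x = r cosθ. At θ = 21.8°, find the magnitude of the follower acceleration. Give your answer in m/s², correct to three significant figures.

ω = 49.74 rad/s (from 475 rpm).
x = r cosθ ⇒ ẍ = −rω² cosθ (ω constant).
|a| = rω²|cosθ| = 0.0396·(49.74)²·|cos 21.8°| = 90.974 m/s².

91.0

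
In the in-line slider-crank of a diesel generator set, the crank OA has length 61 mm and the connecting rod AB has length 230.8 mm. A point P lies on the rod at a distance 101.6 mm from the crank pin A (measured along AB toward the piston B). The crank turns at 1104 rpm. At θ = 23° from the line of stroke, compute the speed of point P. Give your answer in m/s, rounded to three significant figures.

4.75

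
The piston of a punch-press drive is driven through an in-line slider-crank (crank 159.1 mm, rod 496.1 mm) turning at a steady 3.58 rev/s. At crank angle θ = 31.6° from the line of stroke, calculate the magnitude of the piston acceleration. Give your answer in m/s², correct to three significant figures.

80.9

ω = 2π·3.58 = 22.49 rad/s
x(θ) = r cosθ + √(L² − r² sin²θ); with ω constant, a = ω²·d²x/dθ².
d²x/dθ² = −r cosθ − r²(cos2θ)/√u − r⁴ sin²2θ/(4u^{3/2}),  u = L² − r² sin²θ = 0.239165 m².
Substituting r = 0.1591 m, L = 0.4961 m, θ = 31.6°: d²x/dθ² = -0.15994 m.
a = ω²·d²x/dθ² = (22.49)²·(-0.15994) = -80.924 m/s²;  |a| = 80.924 m/s².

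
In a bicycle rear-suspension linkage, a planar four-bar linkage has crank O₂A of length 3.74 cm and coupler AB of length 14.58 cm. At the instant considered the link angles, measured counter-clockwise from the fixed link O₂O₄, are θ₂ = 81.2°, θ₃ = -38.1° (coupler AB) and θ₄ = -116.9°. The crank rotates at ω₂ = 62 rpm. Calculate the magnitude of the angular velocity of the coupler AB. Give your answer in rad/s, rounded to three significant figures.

ω₂ = 6.493 rad/s (from 62 rpm).
Differentiating the loop-closure r₂e^{iθ₂}+r₃e^{iθ₃}=r₁+r₄e^{iθ₄} gives r₂ω₂e^{iθ₂}+r₃ω₃e^{iθ₃}=r₄ω₄e^{iθ₄}.
Eliminating the other unknown: ω₃ = r₂ω₂ sin(θ₄−θ₂) / [r₃ sin(θ₃−θ₄)].
Numerator sine = +0.31068; denominator sine = +0.98096.
Result = 0.0374·6.493·(+0.31068) / (0.1458·(+0.98096)) = +0.52746 rad/s; magnitude 0.52746 rad/s.

0.527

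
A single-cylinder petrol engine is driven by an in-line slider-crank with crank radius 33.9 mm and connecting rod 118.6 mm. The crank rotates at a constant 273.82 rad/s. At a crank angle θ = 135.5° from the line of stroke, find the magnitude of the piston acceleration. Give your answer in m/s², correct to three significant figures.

1780

ω = 273.8 rad/s
x(θ) = r cosθ + √(L² − r² sin²θ); with ω constant, a = ω²·d²x/dθ².
d²x/dθ² = −r cosθ − r²(cos2θ)/√u − r⁴ sin²2θ/(4u^{3/2}),  u = L² − r² sin²θ = 0.0135014 m².
Substituting r = 0.0339 m, L = 0.1186 m, θ = 135.5°: d²x/dθ² = +0.023796 m.
a = ω²·d²x/dθ² = (273.8)²·(+0.023796) = +1784.2 m/s²;  |a| = 1784.2 m/s².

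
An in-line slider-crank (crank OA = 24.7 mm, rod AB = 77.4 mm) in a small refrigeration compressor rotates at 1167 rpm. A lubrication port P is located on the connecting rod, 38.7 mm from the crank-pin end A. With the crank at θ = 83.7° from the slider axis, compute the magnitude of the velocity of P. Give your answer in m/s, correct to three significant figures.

ω = 122.2 rad/s.  Crank-pin speed |V_A| = rω = 3.0185 m/s, perpendicular to OA.
Rod angle: sinφ = −(r/L) sinθ ⇒ φ = -18.493°; ω_rod = −rω cosθ/√(L²−r²sin²θ) = -4.5126 rad/s.
V_P = V_A + ω_rod × AP, with AP = 0.0387 m along the rod.
Components: V_Px = −rω sinθ − a·ω_rod·sinφ = -3.0557 m/s;  V_Py = rω cosθ + a·ω_rod·cosφ = +0.16562 m/s.
|V_P| = √(V_Px² + V_Py²) = 3.0602 m/s.

3.06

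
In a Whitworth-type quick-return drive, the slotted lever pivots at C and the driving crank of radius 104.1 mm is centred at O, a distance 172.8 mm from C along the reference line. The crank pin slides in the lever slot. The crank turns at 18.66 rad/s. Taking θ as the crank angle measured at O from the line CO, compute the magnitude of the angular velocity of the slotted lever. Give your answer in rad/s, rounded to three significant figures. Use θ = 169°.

23.7

ω = 18.66 rad/s
Crank pin A relative to C: A = (d + r cosθ, r sinθ); lever angle φ = atan2(r sinθ, d + r cosθ).
Differentiating tanφ: φ̇ = rω(d cosθ + r)/(d² + r² + 2dr cosθ).
d² + r² + 2dr cosθ = |CA|² = 0.00538069 m²;  d cosθ + r = -0.065525 m.
|ω_lever| = |0.1041·18.66·-0.065525| / 0.00538069 = 23.656 rad/s.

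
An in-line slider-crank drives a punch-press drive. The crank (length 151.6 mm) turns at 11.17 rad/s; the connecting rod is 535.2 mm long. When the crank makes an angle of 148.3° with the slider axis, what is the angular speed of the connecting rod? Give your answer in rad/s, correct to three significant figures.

ω = 11.17 rad/s
The rod makes angle φ with the slider axis where L sinφ = r sinθ; differentiating, L cosφ·φ̇ = r ω cosθ.
L cosφ = √(L² − r² sin²θ) = 0.52924 m.
|ω_rod| = r ω |cosθ| / √(L² − r² sin²θ) = 0.1516·11.17·0.85081/0.52924 = 2.7223 rad/s.

2.72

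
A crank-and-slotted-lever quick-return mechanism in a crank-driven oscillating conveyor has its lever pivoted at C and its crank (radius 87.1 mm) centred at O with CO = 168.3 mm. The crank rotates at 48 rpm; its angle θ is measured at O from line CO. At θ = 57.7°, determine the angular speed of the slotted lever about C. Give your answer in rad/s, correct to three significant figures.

ω = 5.027 rad/s (from 48 rpm).
Crank pin A relative to C: A = (d + r cosθ, r sinθ); lever angle φ = atan2(r sinθ, d + r cosθ).
Differentiating tanφ: φ̇ = rω(d cosθ + r)/(d² + r² + 2dr cosθ).
d² + r² + 2dr cosθ = |CA|² = 0.0515774 m²;  d cosθ + r = +0.17703 m.
|ω_lever| = |0.0871·5.027·+0.17703| / 0.0515774 = 1.5027 rad/s.

1.50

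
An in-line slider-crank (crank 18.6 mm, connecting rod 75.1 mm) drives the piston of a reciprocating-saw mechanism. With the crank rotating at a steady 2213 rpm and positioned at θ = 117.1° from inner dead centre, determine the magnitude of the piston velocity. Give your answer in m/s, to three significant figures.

ω = 2π·2213/60 = 231.7 rad/s
For an in-line slider-crank, x = r cosθ + √(L² − r² sin²θ), so v = −rω sinθ·[1 + r cosθ/√(L² − r² sin²θ)].
With r = 0.0186 m, L = 0.0751 m, θ = 117.1°: √(L² − r² sin²θ) = 0.073252 m.
v = −0.0186·231.7·0.89021·[1 + 0.0186·-0.45554/0.073252] = -3.3934 m/s.
|v| = 3.3934 m/s.

3.39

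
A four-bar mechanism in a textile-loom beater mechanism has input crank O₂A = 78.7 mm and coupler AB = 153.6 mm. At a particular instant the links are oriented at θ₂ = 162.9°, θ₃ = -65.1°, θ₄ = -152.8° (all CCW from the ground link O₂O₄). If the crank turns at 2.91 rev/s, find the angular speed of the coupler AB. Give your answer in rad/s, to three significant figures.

ω₂ = 18.28 rad/s (from 2.91 rev/s).
Differentiating the loop-closure r₂e^{iθ₂}+r₃e^{iθ₃}=r₁+r₄e^{iθ₄} gives r₂ω₂e^{iθ₂}+r₃ω₃e^{iθ₃}=r₄ω₄e^{iθ₄}.
Eliminating the other unknown: ω₃ = r₂ω₂ sin(θ₄−θ₂) / [r₃ sin(θ₃−θ₄)].
Numerator sine = +0.69842; denominator sine = +0.99919.
Result = 0.0787·18.28·(+0.69842) / (0.1536·(+0.99919)) = +6.5482 rad/s; magnitude 6.5482 rad/s.

6.55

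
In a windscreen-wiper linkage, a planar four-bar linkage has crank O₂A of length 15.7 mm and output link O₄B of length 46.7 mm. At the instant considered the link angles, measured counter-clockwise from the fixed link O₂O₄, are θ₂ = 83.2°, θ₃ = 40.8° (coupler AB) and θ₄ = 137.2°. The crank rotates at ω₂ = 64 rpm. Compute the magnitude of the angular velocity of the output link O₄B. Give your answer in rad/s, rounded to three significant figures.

ω₂ = 6.702 rad/s (from 64 rpm).
Differentiating the loop-closure r₂e^{iθ₂}+r₃e^{iθ₃}=r₁+r₄e^{iθ₄} gives r₂ω₂e^{iθ₂}+r₃ω₃e^{iθ₃}=r₄ω₄e^{iθ₄}.
Eliminating the other unknown: ω₄ = r₂ω₂ sin(θ₂−θ₃) / [r₄ sin(θ₄−θ₃)].
Numerator sine = +0.67430; denominator sine = +0.99377.
Result = 0.0157·6.702·(+0.67430) / (0.0467·(+0.99377)) = +1.5288 rad/s; magnitude 1.5288 rad/s.

1.53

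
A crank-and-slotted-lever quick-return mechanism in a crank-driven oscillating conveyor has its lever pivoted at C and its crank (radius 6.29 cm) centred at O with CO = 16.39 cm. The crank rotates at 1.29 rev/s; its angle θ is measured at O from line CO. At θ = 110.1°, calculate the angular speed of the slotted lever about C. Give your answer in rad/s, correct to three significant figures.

0.141

ω = 8.105 rad/s (from 1.29 rev/s).
Crank pin A relative to C: A = (d + r cosθ, r sinθ); lever angle φ = atan2(r sinθ, d + r cosθ).
Differentiating tanφ: φ̇ = rω(d cosθ + r)/(d² + r² + 2dr cosθ).
d² + r² + 2dr cosθ = |CA|² = 0.0237338 m²;  d cosθ + r = +0.0065742 m.
|ω_lever| = |0.0629·8.105·+0.0065742| / 0.0237338 = 0.14122 rad/s.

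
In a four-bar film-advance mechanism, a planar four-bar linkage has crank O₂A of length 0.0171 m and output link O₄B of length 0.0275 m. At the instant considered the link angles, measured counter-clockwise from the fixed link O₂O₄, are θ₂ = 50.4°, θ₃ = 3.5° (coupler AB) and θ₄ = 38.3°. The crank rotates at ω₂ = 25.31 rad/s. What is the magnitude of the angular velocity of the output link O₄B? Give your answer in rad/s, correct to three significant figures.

ω₂ = 25.31 rad/s
Differentiating the loop-closure r₂e^{iθ₂}+r₃e^{iθ₃}=r₁+r₄e^{iθ₄} gives r₂ω₂e^{iθ₂}+r₃ω₃e^{iθ₃}=r₄ω₄e^{iθ₄}.
Eliminating the other unknown: ω₄ = r₂ω₂ sin(θ₂−θ₃) / [r₄ sin(θ₄−θ₃)].
Numerator sine = +0.73016; denominator sine = +0.57071.
Result = 0.0171·25.31·(+0.73016) / (0.0275·(+0.57071)) = +20.135 rad/s; magnitude 20.135 rad/s.

20.1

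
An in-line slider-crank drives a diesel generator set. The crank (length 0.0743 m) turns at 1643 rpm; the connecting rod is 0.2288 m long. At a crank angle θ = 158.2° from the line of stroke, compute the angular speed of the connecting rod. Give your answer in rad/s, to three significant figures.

52.3

ω = 172.1 rad/s (converted from 1643 rpm).
The rod makes angle φ with the slider axis where L sinφ = r sinθ; differentiating, L cosφ·φ̇ = r ω cosθ.
L cosφ = √(L² − r² sin²θ) = 0.22713 m.
|ω_rod| = r ω |cosθ| / √(L² − r² sin²θ) = 0.0743·172.1·0.92849/0.22713 = 52.258 rad/s.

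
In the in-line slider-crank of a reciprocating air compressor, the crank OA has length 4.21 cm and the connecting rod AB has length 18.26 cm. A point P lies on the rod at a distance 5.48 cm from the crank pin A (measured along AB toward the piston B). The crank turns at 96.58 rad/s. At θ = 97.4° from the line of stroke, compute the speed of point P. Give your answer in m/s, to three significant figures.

4.01

ω = 96.58 rad/s.  Crank-pin speed |V_A| = rω = 4.066 m/s, perpendicular to OA.
Rod angle: sinφ = −(r/L) sinθ ⇒ φ = -13.217°; ω_rod = −rω cosθ/√(L²−r²sin²θ) = +2.946 rad/s.
V_P = V_A + ω_rod × AP, with AP = 0.0548 m along the rod.
Components: V_Px = −rω sinθ − a·ω_rod·sinφ = -3.9952 m/s;  V_Py = rω cosθ + a·ω_rod·cosφ = -0.36652 m/s.
|V_P| = √(V_Px² + V_Py²) = 4.012 m/s.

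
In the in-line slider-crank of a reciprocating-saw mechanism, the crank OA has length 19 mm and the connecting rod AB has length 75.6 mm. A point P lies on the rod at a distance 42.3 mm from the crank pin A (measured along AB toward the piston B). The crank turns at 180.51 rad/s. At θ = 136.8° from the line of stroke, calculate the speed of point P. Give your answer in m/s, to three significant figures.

2.37

ω = 180.5 rad/s.  Crank-pin speed |V_A| = rω = 3.4297 m/s, perpendicular to OA.
Rod angle: sinφ = −(r/L) sinθ ⇒ φ = -9.907°; ω_rod = −rω cosθ/√(L²−r²sin²θ) = +33.571 rad/s.
V_P = V_A + ω_rod × AP, with AP = 0.0423 m along the rod.
Components: V_Px = −rω sinθ − a·ω_rod·sinφ = -2.1035 m/s;  V_Py = rω cosθ + a·ω_rod·cosφ = -1.1013 m/s.
|V_P| = √(V_Px² + V_Py²) = 2.3743 m/s.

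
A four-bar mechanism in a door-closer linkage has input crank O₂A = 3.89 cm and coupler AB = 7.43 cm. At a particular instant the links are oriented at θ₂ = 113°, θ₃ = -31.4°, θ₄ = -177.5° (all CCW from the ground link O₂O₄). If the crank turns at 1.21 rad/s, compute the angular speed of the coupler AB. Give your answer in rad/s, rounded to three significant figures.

1.06

ω₂ = 1.21 rad/s
Differentiating the loop-closure r₂e^{iθ₂}+r₃e^{iθ₃}=r₁+r₄e^{iθ₄} gives r₂ω₂e^{iθ₂}+r₃ω₃e^{iθ₃}=r₄ω₄e^{iθ₄}.
Eliminating the other unknown: ω₃ = r₂ω₂ sin(θ₄−θ₂) / [r₃ sin(θ₃−θ₄)].
Numerator sine = +0.93667; denominator sine = +0.55775.
Result = 0.0389·1.21·(+0.93667) / (0.0743·(+0.55775)) = +1.0639 rad/s; magnitude 1.0639 rad/s.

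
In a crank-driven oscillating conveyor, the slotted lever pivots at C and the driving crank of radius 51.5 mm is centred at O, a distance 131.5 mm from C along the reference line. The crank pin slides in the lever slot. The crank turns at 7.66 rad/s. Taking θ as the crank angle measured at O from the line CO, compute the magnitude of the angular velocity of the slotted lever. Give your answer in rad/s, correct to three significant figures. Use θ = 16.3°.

2.13

ω = 7.66 rad/s
Crank pin A relative to C: A = (d + r cosθ, r sinθ); lever angle φ = atan2(r sinθ, d + r cosθ).
Differentiating tanφ: φ̇ = rω(d cosθ + r)/(d² + r² + 2dr cosθ).
d² + r² + 2dr cosθ = |CA|² = 0.0329446 m²;  d cosθ + r = +0.17771 m.
|ω_lever| = |0.0515·7.66·+0.17771| / 0.0329446 = 2.128 rad/s.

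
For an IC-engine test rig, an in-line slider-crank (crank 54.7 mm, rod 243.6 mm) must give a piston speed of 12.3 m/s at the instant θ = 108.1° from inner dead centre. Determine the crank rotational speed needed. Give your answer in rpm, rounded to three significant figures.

For an in-line slider-crank, |v_piston| = rω|sinθ|·[1 + r cosθ/√(L² − r² sin²θ)].
With r = 0.0547 m, L = 0.2436 m, θ = 108.1°: the bracketed kinematic factor |dx/dθ| = 0.048281 m.
ω = v/|dx/dθ| = 12.3/0.048281 = 254.76 rad/s.
N = 60ω/(2π) = 2432.8 rpm.

2430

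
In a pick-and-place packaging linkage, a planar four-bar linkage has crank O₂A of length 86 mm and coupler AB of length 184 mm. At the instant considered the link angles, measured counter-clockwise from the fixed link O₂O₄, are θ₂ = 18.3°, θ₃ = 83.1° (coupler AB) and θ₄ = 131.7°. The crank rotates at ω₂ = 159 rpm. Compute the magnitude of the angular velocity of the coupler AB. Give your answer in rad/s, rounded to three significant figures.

ω₂ = 16.65 rad/s (from 159 rpm).
Differentiating the loop-closure r₂e^{iθ₂}+r₃e^{iθ₃}=r₁+r₄e^{iθ₄} gives r₂ω₂e^{iθ₂}+r₃ω₃e^{iθ₃}=r₄ω₄e^{iθ₄}.
Eliminating the other unknown: ω₃ = r₂ω₂ sin(θ₄−θ₂) / [r₃ sin(θ₃−θ₄)].
Numerator sine = +0.91775; denominator sine = -0.75011.
Result = 0.086·16.65·(+0.91775) / (0.184·(-0.75011)) = -9.5215 rad/s; magnitude 9.5215 rad/s.

9.52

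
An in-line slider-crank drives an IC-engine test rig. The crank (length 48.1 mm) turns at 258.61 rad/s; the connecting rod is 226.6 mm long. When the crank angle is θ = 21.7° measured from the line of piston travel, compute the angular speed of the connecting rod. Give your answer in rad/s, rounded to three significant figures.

51.2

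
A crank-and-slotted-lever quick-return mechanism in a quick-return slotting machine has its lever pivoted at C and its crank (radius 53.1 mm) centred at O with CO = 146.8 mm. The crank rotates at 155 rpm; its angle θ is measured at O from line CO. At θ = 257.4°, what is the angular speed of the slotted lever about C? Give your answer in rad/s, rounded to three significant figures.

ω = 16.23 rad/s (from 155 rpm).
Crank pin A relative to C: A = (d + r cosθ, r sinθ); lever angle φ = atan2(r sinθ, d + r cosθ).
Differentiating tanφ: φ̇ = rω(d cosθ + r)/(d² + r² + 2dr cosθ).
d² + r² + 2dr cosθ = |CA|² = 0.020969 m²;  d cosθ + r = +0.021077 m.
|ω_lever| = |0.0531·16.23·+0.021077| / 0.020969 = 0.86632 rad/s.

0.866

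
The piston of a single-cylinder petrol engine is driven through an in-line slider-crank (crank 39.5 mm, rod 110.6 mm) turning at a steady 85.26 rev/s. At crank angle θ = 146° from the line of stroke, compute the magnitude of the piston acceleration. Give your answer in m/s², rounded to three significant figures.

7730

ω = 2π·85.3 = 535.7 rad/s
x(θ) = r cosθ + √(L² − r² sin²θ); with ω constant, a = ω²·d²x/dθ².
d²x/dθ² = −r cosθ − r²(cos2θ)/√u − r⁴ sin²2θ/(4u^{3/2}),  u = L² − r² sin²θ = 0.0117445 m².
Substituting r = 0.0395 m, L = 0.1106 m, θ = 146°: d²x/dθ² = +0.026943 m.
a = ω²·d²x/dθ² = (535.7)²·(+0.026943) = +7732 m/s²;  |a| = 7732 m/s².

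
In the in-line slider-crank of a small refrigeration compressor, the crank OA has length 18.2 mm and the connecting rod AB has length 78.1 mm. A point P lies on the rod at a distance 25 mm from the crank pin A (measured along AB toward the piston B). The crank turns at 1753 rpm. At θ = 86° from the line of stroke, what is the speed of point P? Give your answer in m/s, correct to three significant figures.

3.35

ω = 183.6 rad/s.  Crank-pin speed |V_A| = rω = 3.341 m/s, perpendicular to OA.
Rod angle: sinφ = −(r/L) sinθ ⇒ φ = -13.442°; ω_rod = −rω cosθ/√(L²−r²sin²θ) = -3.0682 rad/s.
V_P = V_A + ω_rod × AP, with AP = 0.025 m along the rod.
Components: V_Px = −rω sinθ − a·ω_rod·sinφ = -3.3507 m/s;  V_Py = rω cosθ + a·ω_rod·cosφ = +0.15846 m/s.
|V_P| = √(V_Px² + V_Py²) = 3.3545 m/s.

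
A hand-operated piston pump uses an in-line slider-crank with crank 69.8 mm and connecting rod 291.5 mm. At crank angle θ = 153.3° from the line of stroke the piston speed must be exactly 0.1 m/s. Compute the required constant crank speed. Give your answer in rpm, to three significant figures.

38.8

For an in-line slider-crank, |v_piston| = rω|sinθ|·[1 + r cosθ/√(L² − r² sin²θ)].
With r = 0.0698 m, L = 0.2915 m, θ = 153.3°: the bracketed kinematic factor |dx/dθ| = 0.024614 m.
ω = v/|dx/dθ| = 0.1/0.024614 = 4.0627 rad/s.
N = 60ω/(2π) = 38.796 rpm.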